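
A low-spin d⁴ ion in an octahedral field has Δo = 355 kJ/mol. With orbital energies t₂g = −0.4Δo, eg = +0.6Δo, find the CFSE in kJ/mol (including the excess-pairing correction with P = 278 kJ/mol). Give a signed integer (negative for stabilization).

Electron filling gives t₂g⁴ eg⁰.
CFSE(orbital) = 4×(-0.4Δo) + 0×(0.6Δo) = -1.6Δo; with Δo = 355 kJ/mol that is -568 kJ/mol.
Pairing penalty: 1 pair vs 0 in the high-spin reference → 1 extra × P = 278 kJ/mol.
Net CFSE = -568 + 278 = -290 kJ/mol.

-290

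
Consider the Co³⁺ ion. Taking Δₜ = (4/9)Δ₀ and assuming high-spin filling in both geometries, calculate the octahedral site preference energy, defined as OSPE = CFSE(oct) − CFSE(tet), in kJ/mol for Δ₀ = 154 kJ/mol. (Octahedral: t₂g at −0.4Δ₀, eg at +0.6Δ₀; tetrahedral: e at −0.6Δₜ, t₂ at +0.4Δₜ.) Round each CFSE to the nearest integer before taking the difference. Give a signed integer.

-21

Co is in group 9, so Co³⁺ is d⁶ (9 − 3 = 6).
In an octahedral site d⁶ (HS) is t2g^4 e_g^2, giving CFSE(oct) = -0.4Δ₀ = -62 kJ/mol.
In a tetrahedral site the filling is e^3 t2^3: CFSE(tet) = -0.6Δₜ = -0.6 × (4/9)(154) = -41 kJ/mol.
OSPE = -62 − (-41) = -21 kJ/mol.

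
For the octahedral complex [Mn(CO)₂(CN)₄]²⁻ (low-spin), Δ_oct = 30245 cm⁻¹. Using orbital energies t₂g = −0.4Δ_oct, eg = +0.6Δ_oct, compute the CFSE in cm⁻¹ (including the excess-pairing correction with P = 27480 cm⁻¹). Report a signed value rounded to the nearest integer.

-5530

Ligand charges: 2×(+0) from CO and 4×(-1) from CN⁻ sum to -4; with overall charge -2, Mn is +2.
Mn sits in group 7; removing 2 electrons leaves Mn²⁺ with 7 − 2 = 5 d electrons.
Electron filling gives t₂g⁵ eg⁰.
Orbital CFSE = 5(-0.4) + 0(0.6) = -2.0Δ_oct = -2.0 × 30245 = -60490 cm⁻¹.
Relative to high-spin t₂g³ eg² (0 paired), the low-spin configuration has 2 additional pairs, contributing +2 × 27480 = +54960 cm⁻¹.
Overall CFSE = -60490 + 54960 = -5530 cm⁻¹.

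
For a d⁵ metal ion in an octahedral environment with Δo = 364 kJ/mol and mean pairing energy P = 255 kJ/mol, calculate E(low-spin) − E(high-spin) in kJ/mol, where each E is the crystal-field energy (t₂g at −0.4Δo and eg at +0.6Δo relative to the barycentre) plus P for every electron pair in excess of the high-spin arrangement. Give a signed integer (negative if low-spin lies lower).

-218

High-spin: t₂g³ eg², CFSE = 0.0Δo = 0 kJ/mol.
For low-spin the configuration is t₂g⁵ eg⁰: orbital energy -2.0 × 364 = -728 kJ/mol, and 2 additional pairs relative to high-spin add 510 kJ/mol, giving -218 kJ/mol.
E(LS) − E(HS) = -218 − (0) = -218 kJ/mol.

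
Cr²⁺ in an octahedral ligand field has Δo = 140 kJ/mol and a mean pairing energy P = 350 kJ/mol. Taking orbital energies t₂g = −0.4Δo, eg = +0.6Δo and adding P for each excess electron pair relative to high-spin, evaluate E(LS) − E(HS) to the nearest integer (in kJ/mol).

210

Cr sits in group 6; removing 2 electrons leaves Cr²⁺ with 6 − 2 = 4 d electrons.
In the high-spin limit (t₂g³ eg¹) the orbital term is -0.6Δo = -84 kJ/mol, with no excess pairing.
Low-spin: t₂g⁴ eg⁰, orbital CFSE = -1.6Δo = -224 kJ/mol; plus 1 excess pair × P = +350 kJ/mol; total 126 kJ/mol.
E(LS) − E(HS) = 126 − (-84) = 210 kJ/mol.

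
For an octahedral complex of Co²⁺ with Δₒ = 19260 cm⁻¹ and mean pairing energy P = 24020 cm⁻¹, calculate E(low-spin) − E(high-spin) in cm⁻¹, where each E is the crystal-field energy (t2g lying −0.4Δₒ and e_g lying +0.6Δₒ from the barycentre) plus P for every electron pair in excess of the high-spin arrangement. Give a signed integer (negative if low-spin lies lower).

Co sits in group 9; removing 2 electrons leaves Co²⁺ with 9 − 2 = 7 d electrons.
High-spin: t2g^5 e_g^2, CFSE = -0.8Δₒ = -15408 cm⁻¹.
Low-spin t2g^6 e_g^1 gives -1.8Δₒ = -34668 cm⁻¹, but forming 1 extra pair costs 1P = 24020 cm⁻¹, so E(LS) = -34668 + 24020 = -10648 cm⁻¹.
Thus E(LS) − E(HS) = 4760 cm⁻¹.

4760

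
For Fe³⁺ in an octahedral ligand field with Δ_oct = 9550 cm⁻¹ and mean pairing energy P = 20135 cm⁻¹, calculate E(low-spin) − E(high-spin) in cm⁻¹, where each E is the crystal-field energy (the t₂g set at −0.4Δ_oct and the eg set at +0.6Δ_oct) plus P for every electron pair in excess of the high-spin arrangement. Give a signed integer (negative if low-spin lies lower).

Fe³⁺: group 8, so d-count = 8 − 3 = 5.
High-spin: t₂g³ eg², CFSE = 0.0Δ_oct = 0 cm⁻¹.
Low-spin t₂g⁵ eg⁰ gives -2.0Δ_oct = -19100 cm⁻¹, but forming 2 extra pairs costs 2P = 40270 cm⁻¹, so E(LS) = -19100 + 40270 = 21170 cm⁻¹.
E(LS) − E(HS) = 21170 − (0) = 21170 cm⁻¹.

21170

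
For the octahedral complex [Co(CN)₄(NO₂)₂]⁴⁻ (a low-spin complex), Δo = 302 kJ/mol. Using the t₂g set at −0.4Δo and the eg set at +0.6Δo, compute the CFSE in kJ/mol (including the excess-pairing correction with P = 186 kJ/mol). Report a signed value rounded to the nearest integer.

Ligand charges: 4×(-1) from CN⁻ and 2×(-1) from NO₂⁻ sum to -6; with overall charge -4, Co is +2.
Co is in group 9, so Co²⁺ is d⁷ (9 − 2 = 7).
The d⁷ electrons fill as t₂g⁶ eg¹.
Orbital CFSE = 6(-0.4) + 1(0.6) = -1.8Δo = -1.8 × 302 = -544 kJ/mol.
Relative to high-spin t₂g⁵ eg² (2 paired), the low-spin configuration has 1 additional pair, contributing +1 × 186 = +186 kJ/mol.
Net CFSE = -544 + 186 = -358 kJ/mol.

-358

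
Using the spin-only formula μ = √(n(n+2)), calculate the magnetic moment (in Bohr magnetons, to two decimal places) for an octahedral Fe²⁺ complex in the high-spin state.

Fe is in group 8, so Fe²⁺ is d⁶ (8 − 2 = 6).
Configuration: t2g^4 e_g^2 → 4 unpaired electrons.
μ(spin-only) = √[4(4+2)] = √24 ≈ 4.90 Bohr magnetons.

4.90 Bohr magnetons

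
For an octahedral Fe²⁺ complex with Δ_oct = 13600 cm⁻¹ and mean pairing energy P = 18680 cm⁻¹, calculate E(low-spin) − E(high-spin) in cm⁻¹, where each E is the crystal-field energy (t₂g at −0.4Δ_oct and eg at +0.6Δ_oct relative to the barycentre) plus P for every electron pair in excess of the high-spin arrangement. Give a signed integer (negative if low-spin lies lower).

10160

Group 8 minus oxidation state +2 gives a d⁶ configuration for Fe²⁺.
In the high-spin limit (t₂g⁴ eg²) the orbital term is -0.4Δ_oct = -5440 cm⁻¹, with no excess pairing.
Low-spin t₂g⁶ eg⁰ gives -2.4Δ_oct = -32640 cm⁻¹, but forming 2 extra pairs costs 2P = 37360 cm⁻¹, so E(LS) = -32640 + 37360 = 4720 cm⁻¹.
The difference is 4720 − (-5440) = 10160 cm⁻¹, so high-spin lies lower.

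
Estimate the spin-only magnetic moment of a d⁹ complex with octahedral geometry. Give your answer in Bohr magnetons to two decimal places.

1.73 Bohr magnetons

Configuration: t2g^6 e_g^3 → 1 unpaired electron.
μ(spin-only) = √[1(1+2)] = √3 ≈ 1.73 Bohr magnetons.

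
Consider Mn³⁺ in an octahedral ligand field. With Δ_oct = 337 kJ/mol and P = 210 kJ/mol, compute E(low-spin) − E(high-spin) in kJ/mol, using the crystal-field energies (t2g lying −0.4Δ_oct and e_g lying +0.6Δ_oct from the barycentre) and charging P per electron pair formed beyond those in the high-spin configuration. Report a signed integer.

Mn sits in group 7; removing 3 electrons leaves Mn³⁺ with 7 − 3 = 4 d electrons.
High-spin d⁴ fills as t2g^3 e_g^1 with CFSE 3(−0.4) + 1(+0.6) = -0.6Δ_oct = -202 kJ/mol.
For low-spin the configuration is t2g^4 e_g^0: orbital energy -1.6 × 337 = -539 kJ/mol, and 1 additional pair relative to high-spin adds 210 kJ/mol, giving -329 kJ/mol.
Thus E(LS) − E(HS) = -127 kJ/mol.

-127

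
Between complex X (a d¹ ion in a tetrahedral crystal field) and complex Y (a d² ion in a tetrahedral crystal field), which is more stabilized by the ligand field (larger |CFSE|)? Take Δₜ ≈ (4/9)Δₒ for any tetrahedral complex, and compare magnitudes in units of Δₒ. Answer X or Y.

X: Tetrahedral splitting is small, so the complex is high-spin; e^1 t2^0, CFSE = -0.6Δₜ ≈ -0.27Δₒ.
Y: Tetrahedral splitting is small, so the complex is high-spin; e² t₂⁰, CFSE = -1.2Δₜ ≈ -0.53Δₒ.
So Y has the larger |CFSE|.

Y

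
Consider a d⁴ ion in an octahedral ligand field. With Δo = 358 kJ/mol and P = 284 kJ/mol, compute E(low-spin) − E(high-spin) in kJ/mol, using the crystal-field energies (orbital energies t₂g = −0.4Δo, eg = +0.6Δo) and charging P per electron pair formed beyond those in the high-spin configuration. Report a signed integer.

In the high-spin limit (t₂g³ eg¹) the orbital term is -0.6Δo = -215 kJ/mol, with no excess pairing.
Low-spin: t₂g⁴ eg⁰, orbital CFSE = -1.6Δo = -573 kJ/mol; plus 1 excess pair × P = +284 kJ/mol; total -289 kJ/mol.
The difference is -289 − (-215) = -74 kJ/mol, so low-spin lies lower.

-74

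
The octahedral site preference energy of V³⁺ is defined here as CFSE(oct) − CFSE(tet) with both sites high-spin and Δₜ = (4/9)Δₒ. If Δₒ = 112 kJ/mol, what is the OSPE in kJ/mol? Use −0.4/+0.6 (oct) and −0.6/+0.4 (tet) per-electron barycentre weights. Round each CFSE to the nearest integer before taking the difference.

-30

Group 5 minus oxidation state +3 gives a d² configuration for V³⁺.
Octahedral (high-spin): t₂g² eg⁰, CFSE = 2(−0.4) + 0(+0.6) = -0.8Δₒ = -0.8 × 112 = -90 kJ/mol.
Tetrahedral: e² t₂⁰, CFSE = 2(−0.6) + 0(+0.4) = -1.2Δₜ = -1.2 × (4/9) × 112 = -60 kJ/mol.
Subtracting, OSPE = -90 − (-60) = -30 kJ/mol.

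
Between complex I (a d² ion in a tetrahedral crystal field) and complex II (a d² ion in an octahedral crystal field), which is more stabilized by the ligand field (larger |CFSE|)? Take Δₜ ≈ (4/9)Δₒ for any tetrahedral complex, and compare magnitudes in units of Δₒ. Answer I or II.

I: Tetrahedral fields are weak (Δₜ ≈ 4/9 Δₒ), so electrons fill high-spin; e² t₂⁰, CFSE = -1.2Δₜ ≈ -0.53Δₒ.
II: For octahedral d² the high- and low-spin configurations coincide; t2g^2 e_g^0, CFSE = -0.8Δₒ.
So II has the larger |CFSE|.

II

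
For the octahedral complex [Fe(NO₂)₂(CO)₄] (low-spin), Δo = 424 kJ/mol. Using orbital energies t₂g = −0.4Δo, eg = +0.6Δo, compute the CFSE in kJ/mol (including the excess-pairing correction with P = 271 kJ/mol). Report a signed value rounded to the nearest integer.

-476

Ligand charges: 2×(-1) from NO₂⁻ and 4×(+0) from CO sum to -2; with overall charge +0, Fe is +2.
Group 8 minus oxidation state +2 gives a d⁶ configuration for Fe²⁺.
Configuration: t₂g⁶ eg⁰.
CFSE(orbital) = 6×(-0.4Δo) + 0×(0.6Δo) = -2.4Δo; with Δo = 424 kJ/mol that is -1018 kJ/mol.
High-spin d⁶ would be t₂g⁴ eg² with 1 pair; low-spin has 3, so 2 excess pairs cost +2P = +542 kJ/mol.
Overall CFSE = -1018 + 542 = -476 kJ/mol.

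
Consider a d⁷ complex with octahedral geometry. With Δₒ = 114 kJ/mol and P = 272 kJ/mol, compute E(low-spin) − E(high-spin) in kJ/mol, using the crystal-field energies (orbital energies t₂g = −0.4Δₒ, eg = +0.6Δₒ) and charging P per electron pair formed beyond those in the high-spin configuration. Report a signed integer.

158

High-spin: t₂g⁵ eg², CFSE = -0.8Δₒ = -91 kJ/mol.
For low-spin the configuration is t₂g⁶ eg¹: orbital energy -1.8 × 114 = -205 kJ/mol, and 1 additional pair relative to high-spin adds 272 kJ/mol, giving 67 kJ/mol.
E(LS) − E(HS) = 67 − (-91) = 158 kJ/mol.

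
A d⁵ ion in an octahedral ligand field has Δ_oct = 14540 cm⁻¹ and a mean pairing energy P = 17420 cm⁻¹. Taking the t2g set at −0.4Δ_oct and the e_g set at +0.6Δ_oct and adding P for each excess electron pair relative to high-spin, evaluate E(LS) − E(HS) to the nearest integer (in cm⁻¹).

In the high-spin limit (t2g^3 e_g^2) the orbital term is 0.0Δ_oct = 0 cm⁻¹, with no excess pairing.
Low-spin: t2g^5 e_g^0, orbital CFSE = -2.0Δ_oct = -29080 cm⁻¹; plus 2 excess pairs × P = +34840 cm⁻¹; total 5760 cm⁻¹.
Thus E(LS) − E(HS) = 5760 cm⁻¹.

5760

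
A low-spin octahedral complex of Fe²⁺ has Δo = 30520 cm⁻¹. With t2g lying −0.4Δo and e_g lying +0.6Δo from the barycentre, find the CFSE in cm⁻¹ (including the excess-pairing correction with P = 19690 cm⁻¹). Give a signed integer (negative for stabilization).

Fe²⁺: group 8, so d-count = 8 − 2 = 6.
Configuration: t2g^6 e_g^0.
CFSE(orbital) = 6×(-0.4Δo) + 0×(0.6Δo) = -2.4Δo; with Δo = 30520 cm⁻¹ that is -73248 cm⁻¹.
Relative to high-spin t2g^4 e_g^2 (1 paired), the low-spin configuration has 2 additional pairs, contributing +2 × 19690 = +39380 cm⁻¹.
Net CFSE = -73248 + 39380 = -33868 cm⁻¹.

-33868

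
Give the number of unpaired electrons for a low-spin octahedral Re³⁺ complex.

2

Re sits in group 7; removing 3 electrons leaves Re³⁺ with 7 − 3 = 4 d electrons.
Configuration: t₂g⁴ eg⁰, giving 2 unpaired electrons.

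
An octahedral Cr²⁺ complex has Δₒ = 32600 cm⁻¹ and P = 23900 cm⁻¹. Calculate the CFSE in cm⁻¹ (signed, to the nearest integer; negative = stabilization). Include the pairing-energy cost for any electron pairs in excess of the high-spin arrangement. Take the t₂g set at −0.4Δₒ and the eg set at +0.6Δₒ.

-28260

Group 6 minus oxidation state +2 gives a d⁴ configuration for Cr²⁺.
Δₒ > P, so pairing is preferred: the ground state is low-spin.
That gives t₂g⁴ eg⁰.
Orbital CFSE = -1.6Δₒ = -1.6 × 32600 = -52160 cm⁻¹.
Excess pairs vs high-spin: 1 − 0 = 1; pairing cost = +23900 cm⁻¹.
Net CFSE = -52160 + 23900 = -28260 cm⁻¹.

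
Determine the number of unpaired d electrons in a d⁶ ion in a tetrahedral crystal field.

With tetrahedral geometry the complex is necessarily high-spin.
Configuration: e^3 t2^3, giving 4 unpaired electrons.

4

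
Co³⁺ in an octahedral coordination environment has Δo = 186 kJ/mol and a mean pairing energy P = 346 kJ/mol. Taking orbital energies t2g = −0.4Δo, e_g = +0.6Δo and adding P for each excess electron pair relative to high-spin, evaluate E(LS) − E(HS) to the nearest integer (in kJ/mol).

320

Co³⁺: group 9, so d-count = 9 − 3 = 6.
In the high-spin limit (t2g^4 e_g^2) the orbital term is -0.4Δo = -74 kJ/mol, with no excess pairing.
Low-spin: t2g^6 e_g^0, orbital CFSE = -2.4Δo = -446 kJ/mol; plus 2 excess pairs × P = +692 kJ/mol; total 246 kJ/mol.
Thus E(LS) − E(HS) = 320 kJ/mol.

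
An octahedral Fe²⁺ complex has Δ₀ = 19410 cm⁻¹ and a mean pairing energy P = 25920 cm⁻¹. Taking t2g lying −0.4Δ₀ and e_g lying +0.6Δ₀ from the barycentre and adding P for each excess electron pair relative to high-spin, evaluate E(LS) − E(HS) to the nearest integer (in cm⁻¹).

Group 8 minus oxidation state +2 gives a d⁶ configuration for Fe²⁺.
High-spin: t2g^4 e_g^2, CFSE = -0.4Δ₀ = -7764 cm⁻¹.
Low-spin t2g^6 e_g^0 gives -2.4Δ₀ = -46584 cm⁻¹, but forming 2 extra pairs costs 2P = 51840 cm⁻¹, so E(LS) = -46584 + 51840 = 5256 cm⁻¹.
Thus E(LS) − E(HS) = 13020 cm⁻¹.

13020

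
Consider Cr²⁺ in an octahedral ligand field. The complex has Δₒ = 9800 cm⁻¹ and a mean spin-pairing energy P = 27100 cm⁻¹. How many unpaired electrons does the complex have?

4

Group 6 minus oxidation state +2 gives a d⁴ configuration for Cr²⁺.
Since Δₒ = 9800 cm⁻¹ < P = 27100 cm⁻¹, the complex adopts the high-spin configuration.
Configuration: t₂g³ eg¹.
Unpaired electrons: 4.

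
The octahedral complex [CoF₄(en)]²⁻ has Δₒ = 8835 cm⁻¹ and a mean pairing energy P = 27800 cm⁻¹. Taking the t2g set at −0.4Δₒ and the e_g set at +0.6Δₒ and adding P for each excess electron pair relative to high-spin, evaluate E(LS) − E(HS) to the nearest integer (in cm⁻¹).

Ligand charges: 4×(-1) from F⁻ and 1×(+0) from en sum to -4; with overall charge -2, Co is +2.
Co sits in group 9; removing 2 electrons leaves Co²⁺ with 9 − 2 = 7 d electrons.
In the high-spin limit (t2g^5 e_g^2) the orbital term is -0.8Δₒ = -7068 cm⁻¹, with no excess pairing.
Low-spin: t2g^6 e_g^1, orbital CFSE = -1.8Δₒ = -15903 cm⁻¹; plus 1 excess pair × P = +27800 cm⁻¹; total 11897 cm⁻¹.
E(LS) − E(HS) = 11897 − (-7068) = 18965 cm⁻¹.

18965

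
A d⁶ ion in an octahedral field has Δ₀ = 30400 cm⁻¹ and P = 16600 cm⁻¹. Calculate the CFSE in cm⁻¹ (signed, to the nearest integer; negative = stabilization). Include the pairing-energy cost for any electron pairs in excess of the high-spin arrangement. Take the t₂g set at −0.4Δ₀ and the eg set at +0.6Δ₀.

With Δ₀ > P the complex is low-spin.
Filling d⁶ accordingly: t₂g⁶ eg⁰.
Orbital CFSE = -2.4Δ₀ = -2.4 × 30400 = -72960 cm⁻¹.
Excess pairs vs high-spin: 3 − 1 = 2; pairing cost = +33200 cm⁻¹.
Net CFSE = -72960 + 33200 = -39760 cm⁻¹.

-39760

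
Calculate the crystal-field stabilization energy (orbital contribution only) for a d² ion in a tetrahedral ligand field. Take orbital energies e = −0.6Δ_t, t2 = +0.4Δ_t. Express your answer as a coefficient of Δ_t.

Tetrahedral fields are weak (Δₜ ≈ 4/9 Δₒ), so electrons fill high-spin.
Configuration: e^2 t2^0.
CFSE = 2(-0.6Δ_t) + 0(0.4Δ_t) = -1.2Δ_t + 0.0Δ_t = -1.2Δ_t.

-1.2 Δ_t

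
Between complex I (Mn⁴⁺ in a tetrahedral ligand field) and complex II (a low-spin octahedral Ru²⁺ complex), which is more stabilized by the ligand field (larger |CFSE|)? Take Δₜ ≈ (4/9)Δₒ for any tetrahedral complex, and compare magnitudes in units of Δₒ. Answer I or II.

I: Mn sits in group 7; removing 4 electrons leaves Mn⁴⁺ with 7 − 4 = 3 d electrons; Tetrahedral fields are weak (Δₜ ≈ 4/9 Δₒ), so electrons fill high-spin; e² t₂¹, CFSE = -0.8Δₜ ≈ -0.36Δₒ.
II: Ru sits in group 8; removing 2 electrons leaves Ru²⁺ with 8 − 2 = 6 d electrons; t₂g⁶ eg⁰, CFSE = -2.4Δₒ.
So II has the larger |CFSE|.

II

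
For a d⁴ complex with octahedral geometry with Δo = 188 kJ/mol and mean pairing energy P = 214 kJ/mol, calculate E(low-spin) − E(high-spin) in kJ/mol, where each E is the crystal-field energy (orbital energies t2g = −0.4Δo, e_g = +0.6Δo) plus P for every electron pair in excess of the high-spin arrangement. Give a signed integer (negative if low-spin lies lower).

26

In the high-spin limit (t2g^3 e_g^1) the orbital term is -0.6Δo = -113 kJ/mol, with no excess pairing.
For low-spin the configuration is t2g^4 e_g^0: orbital energy -1.6 × 188 = -301 kJ/mol, and 1 additional pair relative to high-spin adds 214 kJ/mol, giving -87 kJ/mol.
E(LS) − E(HS) = -87 − (-113) = 26 kJ/mol.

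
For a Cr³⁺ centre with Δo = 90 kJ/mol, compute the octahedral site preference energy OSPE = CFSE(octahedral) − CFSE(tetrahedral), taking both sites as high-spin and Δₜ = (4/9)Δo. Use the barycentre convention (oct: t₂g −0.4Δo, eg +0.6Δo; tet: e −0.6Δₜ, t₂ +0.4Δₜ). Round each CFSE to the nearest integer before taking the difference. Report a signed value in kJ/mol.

Cr is in group 6, so Cr³⁺ is d³ (6 − 3 = 3).
Octahedral (high-spin): t2g^3 e_g^0, CFSE = 3(−0.4) + 0(+0.6) = -1.2Δo = -1.2 × 90 = -108 kJ/mol.
Tetrahedral e^2 t2^1 gives -0.8Δₜ = -0.8 × (4/9) × 90 = -32 kJ/mol.
OSPE = CFSE(oct) − CFSE(tet) = -108 − (-32) = -76 kJ/mol.

-76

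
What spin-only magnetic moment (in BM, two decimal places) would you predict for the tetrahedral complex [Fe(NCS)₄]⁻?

5.92 BM

Each NCS⁻ contributes -1; 4 × (-1) = -4. With overall charge -1, Fe is in the +3 oxidation state.
Group 8 minus oxidation state +3 gives a d⁵ configuration for Fe³⁺.
With tetrahedral geometry the complex is necessarily high-spin.
Configuration: e^2 t2^3 → 5 unpaired electrons.
μ(spin-only) = √[5(5+2)] = √35 ≈ 5.92 BM.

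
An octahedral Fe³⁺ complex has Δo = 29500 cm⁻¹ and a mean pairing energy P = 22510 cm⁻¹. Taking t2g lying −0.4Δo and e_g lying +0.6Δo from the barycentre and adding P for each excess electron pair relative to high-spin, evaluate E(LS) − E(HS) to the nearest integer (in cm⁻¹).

Fe sits in group 8; removing 3 electrons leaves Fe³⁺ with 8 − 3 = 5 d electrons.
High-spin d⁵ fills as t2g^3 e_g^2 with CFSE 3(−0.4) + 2(+0.6) = 0.0Δo = 0 cm⁻¹.
For low-spin the configuration is t2g^5 e_g^0: orbital energy -2.0 × 29500 = -59000 cm⁻¹, and 2 additional pairs relative to high-spin add 45020 cm⁻¹, giving -13980 cm⁻¹.
E(LS) − E(HS) = -13980 − (0) = -13980 cm⁻¹.

-13980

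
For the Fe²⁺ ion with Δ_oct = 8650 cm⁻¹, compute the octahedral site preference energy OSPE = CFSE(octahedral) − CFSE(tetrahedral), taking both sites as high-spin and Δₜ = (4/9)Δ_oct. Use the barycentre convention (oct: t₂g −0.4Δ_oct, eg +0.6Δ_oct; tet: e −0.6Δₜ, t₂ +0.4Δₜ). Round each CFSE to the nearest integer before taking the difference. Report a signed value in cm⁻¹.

-1153

Fe is in group 8, so Fe²⁺ is d⁶ (8 − 2 = 6).
Octahedral high-spin t2g^4 e_g^2: CFSE = -0.4 × 8650 = -3460 cm⁻¹.
In a tetrahedral site the filling is e^3 t2^3: CFSE(tet) = -0.6Δₜ = -0.6 × (4/9)(8650) = -2307 cm⁻¹.
Subtracting, OSPE = -3460 − (-2307) = -1153 cm⁻¹.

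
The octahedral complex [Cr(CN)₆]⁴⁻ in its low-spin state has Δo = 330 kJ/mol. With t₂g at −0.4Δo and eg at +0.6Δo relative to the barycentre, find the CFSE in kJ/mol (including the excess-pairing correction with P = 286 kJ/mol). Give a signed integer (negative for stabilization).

Each CN⁻ contributes -1; 6 × (-1) = -6. With overall charge -4, Cr is in the +2 oxidation state.
Group 6 minus oxidation state +2 gives a d⁴ configuration for Cr²⁺.
The d⁴ electrons fill as t₂g⁴ eg⁰.
CFSE(orbital) = 4×(-0.4Δo) + 0×(0.6Δo) = -1.6Δo; with Δo = 330 kJ/mol that is -528 kJ/mol.
High-spin d⁴ would be t₂g³ eg¹ with 0 pairs; low-spin has 1, so 1 excess pair costs +1P = +286 kJ/mol.
Combining: -528 + 286 = -242 kJ/mol.

-242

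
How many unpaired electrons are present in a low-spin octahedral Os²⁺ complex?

Os²⁺: group 8, so d-count = 8 − 2 = 6.
Configuration: t₂g⁶ eg⁰, giving 0 unpaired electrons.

0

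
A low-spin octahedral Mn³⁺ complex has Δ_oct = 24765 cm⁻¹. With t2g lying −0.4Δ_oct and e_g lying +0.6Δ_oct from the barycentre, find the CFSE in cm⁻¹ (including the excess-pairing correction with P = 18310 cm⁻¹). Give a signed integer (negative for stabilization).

Mn is in group 7, so Mn³⁺ is d⁴ (7 − 3 = 4).
Electron filling gives t2g^4 e_g^0.
CFSE(orbital) = 4×(-0.4Δ_oct) + 0×(0.6Δ_oct) = -1.6Δ_oct; with Δ_oct = 24765 cm⁻¹ that is -39624 cm⁻¹.
High-spin d⁴ would be t2g^3 e_g^1 with 0 pairs; low-spin has 1, so 1 excess pair costs +1P = +18310 cm⁻¹.
Combining: -39624 + 18310 = -21314 cm⁻¹.

-21314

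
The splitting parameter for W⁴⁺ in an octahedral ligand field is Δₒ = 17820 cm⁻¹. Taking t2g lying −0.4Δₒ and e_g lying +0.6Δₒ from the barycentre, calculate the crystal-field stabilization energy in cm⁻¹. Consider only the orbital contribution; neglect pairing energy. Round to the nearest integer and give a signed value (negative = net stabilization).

W sits in group 6; removing 4 electrons leaves W⁴⁺ with 6 − 4 = 2 d electrons.
Configuration: t2g^2 e_g^0.
CFSE(orbital) = 2×(-0.4Δₒ) + 0×(0.6Δₒ) = -0.8Δₒ; with Δₒ = 17820 cm⁻¹ that is -14256 cm⁻¹.

-14256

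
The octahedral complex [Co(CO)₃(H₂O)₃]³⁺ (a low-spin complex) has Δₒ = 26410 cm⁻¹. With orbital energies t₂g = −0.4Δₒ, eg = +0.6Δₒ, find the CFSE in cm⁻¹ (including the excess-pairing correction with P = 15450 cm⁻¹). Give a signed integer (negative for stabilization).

Ligand charges: 3×(+0) from CO and 3×(+0) from H₂O sum to +0; with overall charge +3, Co is +3.
Co sits in group 9; removing 3 electrons leaves Co³⁺ with 9 − 3 = 6 d electrons.
Electron filling gives t₂g⁶ eg⁰.
The orbital stabilization is -2.4Δₒ = -2.4 × 26410 = -63384 cm⁻¹.
Pairing penalty: 3 pairs vs 1 in the high-spin reference → 2 extra × P = 30900 cm⁻¹.
Net CFSE = -63384 + 30900 = -32484 cm⁻¹.

-32484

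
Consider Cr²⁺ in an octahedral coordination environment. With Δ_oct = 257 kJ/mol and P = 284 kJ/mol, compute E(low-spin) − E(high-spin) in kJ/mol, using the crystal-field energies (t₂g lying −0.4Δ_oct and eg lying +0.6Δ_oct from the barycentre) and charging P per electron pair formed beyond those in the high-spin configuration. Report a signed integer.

Cr²⁺: group 6, so d-count = 6 − 2 = 4.
High-spin: t₂g³ eg¹, CFSE = -0.6Δ_oct = -154 kJ/mol.
Low-spin t₂g⁴ eg⁰ gives -1.6Δ_oct = -411 kJ/mol, but forming 1 extra pair costs 1P = 284 kJ/mol, so E(LS) = -411 + 284 = -127 kJ/mol.
Thus E(LS) − E(HS) = 27 kJ/mol.

27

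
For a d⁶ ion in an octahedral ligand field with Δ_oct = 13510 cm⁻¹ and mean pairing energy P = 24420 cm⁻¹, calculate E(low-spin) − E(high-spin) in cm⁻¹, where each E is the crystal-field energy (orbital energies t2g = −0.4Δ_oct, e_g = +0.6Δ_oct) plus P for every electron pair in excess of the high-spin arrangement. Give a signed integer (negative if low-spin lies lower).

21820

In the high-spin limit (t2g^4 e_g^2) the orbital term is -0.4Δ_oct = -5404 cm⁻¹, with no excess pairing.
Low-spin: t2g^6 e_g^0, orbital CFSE = -2.4Δ_oct = -32424 cm⁻¹; plus 2 excess pairs × P = +48840 cm⁻¹; total 16416 cm⁻¹.
The difference is 16416 − (-5404) = 21820 cm⁻¹, so high-spin lies lower.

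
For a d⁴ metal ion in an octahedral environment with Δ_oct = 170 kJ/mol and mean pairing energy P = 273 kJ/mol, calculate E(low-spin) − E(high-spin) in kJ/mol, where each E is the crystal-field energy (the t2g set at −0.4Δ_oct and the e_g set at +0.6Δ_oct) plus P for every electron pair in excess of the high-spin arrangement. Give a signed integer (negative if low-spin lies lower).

High-spin d⁴ fills as t2g^3 e_g^1 with CFSE 3(−0.4) + 1(+0.6) = -0.6Δ_oct = -102 kJ/mol.
For low-spin the configuration is t2g^4 e_g^0: orbital energy -1.6 × 170 = -272 kJ/mol, and 1 additional pair relative to high-spin adds 273 kJ/mol, giving 1 kJ/mol.
The difference is 1 − (-102) = 103 kJ/mol, so high-spin lies lower.

103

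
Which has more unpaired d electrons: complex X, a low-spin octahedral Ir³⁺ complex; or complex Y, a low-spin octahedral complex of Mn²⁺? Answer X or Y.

Y

X: Ir³⁺: group 9, so d-count = 9 − 3 = 6; t₂g⁶ eg⁰ → 0 unpaired.
Y: Mn²⁺: group 7, so d-count = 7 − 2 = 5; t₂g⁵ eg⁰ → 1 unpaired.
So Y has more unpaired electrons.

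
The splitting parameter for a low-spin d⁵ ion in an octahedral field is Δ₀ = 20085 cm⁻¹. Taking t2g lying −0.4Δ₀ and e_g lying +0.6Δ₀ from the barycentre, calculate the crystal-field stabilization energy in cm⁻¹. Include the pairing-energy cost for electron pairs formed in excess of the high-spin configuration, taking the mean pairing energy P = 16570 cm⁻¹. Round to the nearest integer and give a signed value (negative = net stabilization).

Configuration: t2g^5 e_g^0.
Orbital CFSE = 5(-0.4) + 0(0.6) = -2.0Δ₀ = -2.0 × 20085 = -40170 cm⁻¹.
High-spin d⁵ would be t2g^3 e_g^2 with 0 pairs; low-spin has 2, so 2 excess pairs cost +2P = +33140 cm⁻¹.
Net CFSE = -40170 + 33140 = -7030 cm⁻¹.

-7030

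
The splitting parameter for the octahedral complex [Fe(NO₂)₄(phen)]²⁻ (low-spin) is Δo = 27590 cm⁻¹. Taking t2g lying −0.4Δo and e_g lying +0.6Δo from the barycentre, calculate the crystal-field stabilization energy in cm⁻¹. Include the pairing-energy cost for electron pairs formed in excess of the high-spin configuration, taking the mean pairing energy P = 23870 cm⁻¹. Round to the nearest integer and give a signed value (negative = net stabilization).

-18476

Ligand charges: 4×(-1) from NO₂⁻ and 1×(+0) from phen sum to -4; with overall charge -2, Fe is +2.
Fe²⁺: group 8, so d-count = 8 − 2 = 6.
The d⁶ electrons fill as t2g^6 e_g^0.
CFSE(orbital) = 6×(-0.4Δo) + 0×(0.6Δo) = -2.4Δo; with Δo = 27590 cm⁻¹ that is -66216 cm⁻¹.
Pairing penalty: 3 pairs vs 1 in the high-spin reference → 2 extra × P = 47740 cm⁻¹.
Overall CFSE = -66216 + 47740 = -18476 cm⁻¹.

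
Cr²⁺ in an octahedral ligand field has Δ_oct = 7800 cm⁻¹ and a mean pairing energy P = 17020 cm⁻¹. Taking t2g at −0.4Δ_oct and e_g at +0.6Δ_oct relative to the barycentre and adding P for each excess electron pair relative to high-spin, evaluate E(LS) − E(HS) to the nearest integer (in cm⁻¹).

Group 6 minus oxidation state +2 gives a d⁴ configuration for Cr²⁺.
High-spin: t2g^3 e_g^1, CFSE = -0.6Δ_oct = -4680 cm⁻¹.
Low-spin: t2g^4 e_g^0, orbital CFSE = -1.6Δ_oct = -12480 cm⁻¹; plus 1 excess pair × P = +17020 cm⁻¹; total 4540 cm⁻¹.
E(LS) − E(HS) = 4540 − (-4680) = 9220 cm⁻¹.

9220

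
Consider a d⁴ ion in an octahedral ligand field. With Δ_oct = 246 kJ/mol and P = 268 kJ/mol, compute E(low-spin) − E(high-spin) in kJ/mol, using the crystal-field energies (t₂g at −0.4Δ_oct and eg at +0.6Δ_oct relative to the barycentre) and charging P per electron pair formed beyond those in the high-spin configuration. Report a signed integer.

High-spin: t₂g³ eg¹, CFSE = -0.6Δ_oct = -148 kJ/mol.
Low-spin: t₂g⁴ eg⁰, orbital CFSE = -1.6Δ_oct = -394 kJ/mol; plus 1 excess pair × P = +268 kJ/mol; total -126 kJ/mol.
The difference is -126 − (-148) = 22 kJ/mol, so high-spin lies lower.

22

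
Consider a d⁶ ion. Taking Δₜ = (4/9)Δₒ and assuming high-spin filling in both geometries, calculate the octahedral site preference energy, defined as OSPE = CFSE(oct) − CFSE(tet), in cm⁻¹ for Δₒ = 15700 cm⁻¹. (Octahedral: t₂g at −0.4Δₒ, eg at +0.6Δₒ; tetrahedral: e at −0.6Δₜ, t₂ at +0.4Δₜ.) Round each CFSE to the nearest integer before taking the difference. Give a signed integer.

-2093

Octahedral (high-spin): t2g^4 e_g^2, CFSE = 4(−0.4) + 2(+0.6) = -0.4Δₒ = -0.4 × 15700 = -6280 cm⁻¹.
Tetrahedral e^3 t2^3 gives -0.6Δₜ = -0.6 × (4/9) × 15700 = -4187 cm⁻¹.
OSPE = -6280 − (-4187) = -2093 cm⁻¹.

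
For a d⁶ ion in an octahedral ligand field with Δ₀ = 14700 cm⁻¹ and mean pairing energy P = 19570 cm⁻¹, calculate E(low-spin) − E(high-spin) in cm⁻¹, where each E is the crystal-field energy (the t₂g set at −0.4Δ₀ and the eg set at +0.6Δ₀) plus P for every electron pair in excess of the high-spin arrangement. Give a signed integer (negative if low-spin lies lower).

9740

High-spin d⁶ fills as t₂g⁴ eg² with CFSE 4(−0.4) + 2(+0.6) = -0.4Δ₀ = -5880 cm⁻¹.
For low-spin the configuration is t₂g⁶ eg⁰: orbital energy -2.4 × 14700 = -35280 cm⁻¹, and 2 additional pairs relative to high-spin add 39140 cm⁻¹, giving 3860 cm⁻¹.
Thus E(LS) − E(HS) = 9740 cm⁻¹.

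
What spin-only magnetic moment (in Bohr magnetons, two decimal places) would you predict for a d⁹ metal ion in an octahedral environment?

1.73 Bohr magnetons

Configuration: t2g^6 e_g^3 → 1 unpaired electron.
μ(spin-only) = √[1(1+2)] = √3 ≈ 1.73 Bohr magnetons.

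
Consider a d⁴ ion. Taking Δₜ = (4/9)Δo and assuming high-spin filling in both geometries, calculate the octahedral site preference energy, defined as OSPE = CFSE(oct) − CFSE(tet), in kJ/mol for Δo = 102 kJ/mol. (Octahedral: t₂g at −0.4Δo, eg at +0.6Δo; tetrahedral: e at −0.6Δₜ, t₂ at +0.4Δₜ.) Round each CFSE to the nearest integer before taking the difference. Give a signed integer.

In an octahedral site d⁴ (HS) is t2g^3 e_g^1, giving CFSE(oct) = -0.6Δo = -61 kJ/mol.
Tetrahedral e^2 t2^2 gives -0.4Δₜ = -0.4 × (4/9) × 102 = -18 kJ/mol.
OSPE = CFSE(oct) − CFSE(tet) = -61 − (-18) = -43 kJ/mol.

-43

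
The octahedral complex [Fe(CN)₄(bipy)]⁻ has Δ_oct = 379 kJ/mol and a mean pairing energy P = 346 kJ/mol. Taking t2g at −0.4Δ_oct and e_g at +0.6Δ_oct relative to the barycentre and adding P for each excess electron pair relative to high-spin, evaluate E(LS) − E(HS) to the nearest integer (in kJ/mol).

Ligand charges: 4×(-1) from CN⁻ and 1×(+0) from bipy sum to -4; with overall charge -1, Fe is +3.
Fe³⁺: group 8, so d-count = 8 − 3 = 5.
In the high-spin limit (t2g^3 e_g^2) the orbital term is 0.0Δ_oct = 0 kJ/mol, with no excess pairing.
Low-spin: t2g^5 e_g^0, orbital CFSE = -2.0Δ_oct = -758 kJ/mol; plus 2 excess pairs × P = +692 kJ/mol; total -66 kJ/mol.
Thus E(LS) − E(HS) = -66 kJ/mol.

-66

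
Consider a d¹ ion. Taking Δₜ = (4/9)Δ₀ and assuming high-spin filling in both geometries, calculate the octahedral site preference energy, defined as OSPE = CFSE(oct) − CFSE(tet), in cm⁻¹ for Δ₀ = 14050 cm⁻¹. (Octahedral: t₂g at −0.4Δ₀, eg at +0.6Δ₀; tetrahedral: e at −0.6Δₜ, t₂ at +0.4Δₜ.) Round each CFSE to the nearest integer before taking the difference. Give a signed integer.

-1873

Octahedral high-spin t₂g¹ eg⁰: CFSE = -0.4 × 14050 = -5620 cm⁻¹.
In a tetrahedral site the filling is e¹ t₂⁰: CFSE(tet) = -0.6Δₜ = -0.6 × (4/9)(14050) = -3747 cm⁻¹.
Subtracting, OSPE = -5620 − (-3747) = -1873 cm⁻¹.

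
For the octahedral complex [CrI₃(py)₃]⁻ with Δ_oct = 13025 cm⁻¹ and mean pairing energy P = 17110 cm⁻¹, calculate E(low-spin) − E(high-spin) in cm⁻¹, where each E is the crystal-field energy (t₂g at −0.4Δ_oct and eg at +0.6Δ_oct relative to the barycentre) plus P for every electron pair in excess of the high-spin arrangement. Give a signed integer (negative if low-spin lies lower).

Ligand charges: 3×(-1) from I⁻ and 3×(+0) from py sum to -3; with overall charge -1, Cr is +2.
Cr is in group 6, so Cr²⁺ is d⁴ (6 − 2 = 4).
In the high-spin limit (t₂g³ eg¹) the orbital term is -0.6Δ_oct = -7815 cm⁻¹, with no excess pairing.
Low-spin t₂g⁴ eg⁰ gives -1.6Δ_oct = -20840 cm⁻¹, but forming 1 extra pair costs 1P = 17110 cm⁻¹, so E(LS) = -20840 + 17110 = -3730 cm⁻¹.
E(LS) − E(HS) = -3730 − (-7815) = 4085 cm⁻¹.

4085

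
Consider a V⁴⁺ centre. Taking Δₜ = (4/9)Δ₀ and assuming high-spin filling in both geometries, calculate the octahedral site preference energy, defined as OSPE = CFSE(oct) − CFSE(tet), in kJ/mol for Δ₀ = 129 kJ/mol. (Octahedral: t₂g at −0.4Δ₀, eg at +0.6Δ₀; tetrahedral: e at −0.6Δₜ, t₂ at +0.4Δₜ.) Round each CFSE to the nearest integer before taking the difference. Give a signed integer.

Group 5 minus oxidation state +4 gives a d¹ configuration for V⁴⁺.
Octahedral (high-spin): t2g^1 e_g^0, CFSE = 1(−0.4) + 0(+0.6) = -0.4Δ₀ = -0.4 × 129 = -52 kJ/mol.
Tetrahedral e^1 t2^0 gives -0.6Δₜ = -0.6 × (4/9) × 129 = -34 kJ/mol.
Subtracting, OSPE = -52 − (-34) = -18 kJ/mol.

-18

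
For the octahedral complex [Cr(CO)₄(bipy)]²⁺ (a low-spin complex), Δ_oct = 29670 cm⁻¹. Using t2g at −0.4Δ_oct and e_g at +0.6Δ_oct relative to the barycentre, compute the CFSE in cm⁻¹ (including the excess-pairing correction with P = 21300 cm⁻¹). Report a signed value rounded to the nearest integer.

-26172

Ligand charges: 4×(+0) from CO and 1×(+0) from bipy sum to +0; with overall charge +2, Cr is +2.
Group 6 minus oxidation state +2 gives a d⁴ configuration for Cr²⁺.
Electron filling gives t2g^4 e_g^0.
Orbital CFSE = 4(-0.4) + 0(0.6) = -1.6Δ_oct = -1.6 × 29670 = -47472 cm⁻¹.
Pairing penalty: 1 pair vs 0 in the high-spin reference → 1 extra × P = 21300 cm⁻¹.
Net CFSE = -47472 + 21300 = -26172 cm⁻¹.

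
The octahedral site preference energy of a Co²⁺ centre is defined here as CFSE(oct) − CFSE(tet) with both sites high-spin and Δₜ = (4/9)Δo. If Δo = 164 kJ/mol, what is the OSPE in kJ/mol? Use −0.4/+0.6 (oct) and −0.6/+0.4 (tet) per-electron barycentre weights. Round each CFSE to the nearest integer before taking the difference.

Co²⁺: group 9, so d-count = 9 − 2 = 7.
Octahedral high-spin t₂g⁵ eg²: CFSE = -0.8 × 164 = -131 kJ/mol.
In a tetrahedral site the filling is e⁴ t₂³: CFSE(tet) = -1.2Δₜ = -1.2 × (4/9)(164) = -87 kJ/mol.
OSPE = CFSE(oct) − CFSE(tet) = -131 − (-87) = -44 kJ/mol.

-44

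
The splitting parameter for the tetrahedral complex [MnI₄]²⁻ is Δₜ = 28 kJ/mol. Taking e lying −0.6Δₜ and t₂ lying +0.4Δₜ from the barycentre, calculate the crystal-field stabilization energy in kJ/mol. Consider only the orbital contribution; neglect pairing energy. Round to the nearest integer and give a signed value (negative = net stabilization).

0

Each I⁻ contributes -1; 4 × (-1) = -4. With overall charge -2, Mn is in the +2 oxidation state.
Group 7 minus oxidation state +2 gives a d⁵ configuration for Mn²⁺.
With tetrahedral geometry the complex is necessarily high-spin.
Electron filling gives e² t₂³.
CFSE(orbital) = 2×(-0.6Δₜ) + 3×(0.4Δₜ) = 0.0Δₜ; with Δₜ = 28 kJ/mol that is 0 kJ/mol.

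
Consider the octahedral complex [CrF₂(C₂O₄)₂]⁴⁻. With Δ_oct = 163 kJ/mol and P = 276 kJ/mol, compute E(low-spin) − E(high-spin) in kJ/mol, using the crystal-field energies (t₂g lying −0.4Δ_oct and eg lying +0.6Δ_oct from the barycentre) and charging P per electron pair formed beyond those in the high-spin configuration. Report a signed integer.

Ligand charges: 2×(-1) from F⁻ and 2×(-2) from C₂O₄²⁻ sum to -6; with overall charge -4, Cr is +2.
Cr²⁺: group 6, so d-count = 6 − 2 = 4.
In the high-spin limit (t₂g³ eg¹) the orbital term is -0.6Δ_oct = -98 kJ/mol, with no excess pairing.
For low-spin the configuration is t₂g⁴ eg⁰: orbital energy -1.6 × 163 = -261 kJ/mol, and 1 additional pair relative to high-spin adds 276 kJ/mol, giving 15 kJ/mol.
E(LS) − E(HS) = 15 − (-98) = 113 kJ/mol.

113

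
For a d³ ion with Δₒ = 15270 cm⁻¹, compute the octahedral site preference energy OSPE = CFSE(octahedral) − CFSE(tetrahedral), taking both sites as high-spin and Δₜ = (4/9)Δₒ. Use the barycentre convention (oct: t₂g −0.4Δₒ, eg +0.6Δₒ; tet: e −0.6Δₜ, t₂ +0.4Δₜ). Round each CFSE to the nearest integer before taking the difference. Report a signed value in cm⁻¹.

Octahedral (high-spin): t2g^3 e_g^0, CFSE = 3(−0.4) + 0(+0.6) = -1.2Δₒ = -1.2 × 15270 = -18324 cm⁻¹.
Tetrahedral: e^2 t2^1, CFSE = 2(−0.6) + 1(+0.4) = -0.8Δₜ = -0.8 × (4/9) × 15270 = -5429 cm⁻¹.
Subtracting, OSPE = -18324 − (-5429) = -12895 cm⁻¹.

-12895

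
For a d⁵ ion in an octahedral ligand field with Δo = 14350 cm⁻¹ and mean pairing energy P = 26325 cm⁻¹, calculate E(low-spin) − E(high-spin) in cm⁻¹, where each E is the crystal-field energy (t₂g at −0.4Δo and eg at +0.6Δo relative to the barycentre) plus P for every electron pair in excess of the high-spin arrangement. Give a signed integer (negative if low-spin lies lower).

High-spin: t₂g³ eg², CFSE = 0.0Δo = 0 cm⁻¹.
Low-spin: t₂g⁵ eg⁰, orbital CFSE = -2.0Δo = -28700 cm⁻¹; plus 2 excess pairs × P = +52650 cm⁻¹; total 23950 cm⁻¹.
The difference is 23950 − (0) = 23950 cm⁻¹, so high-spin lies lower.

23950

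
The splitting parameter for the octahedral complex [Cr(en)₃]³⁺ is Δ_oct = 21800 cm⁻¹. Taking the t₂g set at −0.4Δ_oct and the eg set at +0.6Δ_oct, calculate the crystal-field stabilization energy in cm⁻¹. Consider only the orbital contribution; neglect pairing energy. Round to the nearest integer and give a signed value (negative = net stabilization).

en is neutral, so the +3 overall charge sits on Cr: oxidation state +3.
Cr³⁺: group 6, so d-count = 6 − 3 = 3.
Configuration: t₂g³ eg⁰.
The orbital stabilization is -1.2Δ_oct = -1.2 × 21800 = -26160 cm⁻¹.

-26160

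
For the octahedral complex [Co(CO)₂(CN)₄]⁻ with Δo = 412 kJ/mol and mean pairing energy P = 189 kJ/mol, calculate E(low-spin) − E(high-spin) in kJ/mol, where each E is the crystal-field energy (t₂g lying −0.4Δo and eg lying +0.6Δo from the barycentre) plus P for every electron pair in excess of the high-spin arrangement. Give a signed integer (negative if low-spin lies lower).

-446

Ligand charges: 2×(+0) from CO and 4×(-1) from CN⁻ sum to -4; with overall charge -1, Co is +3.
Co³⁺: group 9, so d-count = 9 − 3 = 6.
High-spin d⁶ fills as t₂g⁴ eg² with CFSE 4(−0.4) + 2(+0.6) = -0.4Δo = -165 kJ/mol.
Low-spin t₂g⁶ eg⁰ gives -2.4Δo = -989 kJ/mol, but forming 2 extra pairs costs 2P = 378 kJ/mol, so E(LS) = -989 + 378 = -611 kJ/mol.
The difference is -611 − (-165) = -446 kJ/mol, so low-spin lies lower.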